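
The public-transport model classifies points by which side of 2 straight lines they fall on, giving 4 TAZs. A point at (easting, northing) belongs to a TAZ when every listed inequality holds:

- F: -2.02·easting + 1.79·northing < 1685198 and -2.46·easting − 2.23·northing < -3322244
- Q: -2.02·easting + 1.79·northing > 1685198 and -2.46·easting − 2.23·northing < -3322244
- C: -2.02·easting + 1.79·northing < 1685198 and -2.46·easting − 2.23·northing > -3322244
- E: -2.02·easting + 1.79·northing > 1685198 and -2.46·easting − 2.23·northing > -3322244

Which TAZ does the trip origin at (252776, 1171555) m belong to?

C

-2.02·252776 + 1.79·1171555 = 1586475.930, which is < 1685198
-2.46·252776 − 2.23·1171555 = -3234396.610, which is > -3322244
This sign pattern matches C.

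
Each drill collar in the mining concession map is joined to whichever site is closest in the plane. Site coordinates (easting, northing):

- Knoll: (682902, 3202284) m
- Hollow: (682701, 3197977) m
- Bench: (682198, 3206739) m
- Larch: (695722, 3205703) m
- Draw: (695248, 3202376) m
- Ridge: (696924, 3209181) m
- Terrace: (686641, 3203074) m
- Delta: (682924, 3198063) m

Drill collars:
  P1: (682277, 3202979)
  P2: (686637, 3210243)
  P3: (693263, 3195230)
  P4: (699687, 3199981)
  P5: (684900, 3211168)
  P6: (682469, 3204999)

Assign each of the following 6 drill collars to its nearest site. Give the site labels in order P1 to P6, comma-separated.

Knoll, Bench, Draw, Draw, Bench, Bench

P1 → Knoll (d²=873650.00)
P2 → Bench (d²=31982737.00)
P3 → Draw (d²=55005541.00)
P4 → Draw (d²=25440746.00)
P5 → Bench (d²=26916845.00)
P6 → Bench (d²=3101041.00)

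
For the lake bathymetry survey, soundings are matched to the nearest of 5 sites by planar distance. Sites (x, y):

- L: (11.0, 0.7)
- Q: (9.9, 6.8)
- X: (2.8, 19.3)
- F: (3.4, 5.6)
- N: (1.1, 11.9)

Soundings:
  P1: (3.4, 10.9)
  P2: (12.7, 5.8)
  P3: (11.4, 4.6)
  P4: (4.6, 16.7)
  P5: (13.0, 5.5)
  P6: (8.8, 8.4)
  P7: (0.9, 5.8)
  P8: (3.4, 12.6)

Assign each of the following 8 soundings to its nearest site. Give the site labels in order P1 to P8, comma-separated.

P1 → N (d²=6.29)
P2 → Q (d²=8.84)
P3 → Q (d²=7.09)
P4 → X (d²=10.00)
P5 → Q (d²=11.30)
P6 → Q (d²=3.77)
P7 → F (d²=6.29)
P8 → N (d²=5.78)

N, Q, Q, X, Q, Q, F, N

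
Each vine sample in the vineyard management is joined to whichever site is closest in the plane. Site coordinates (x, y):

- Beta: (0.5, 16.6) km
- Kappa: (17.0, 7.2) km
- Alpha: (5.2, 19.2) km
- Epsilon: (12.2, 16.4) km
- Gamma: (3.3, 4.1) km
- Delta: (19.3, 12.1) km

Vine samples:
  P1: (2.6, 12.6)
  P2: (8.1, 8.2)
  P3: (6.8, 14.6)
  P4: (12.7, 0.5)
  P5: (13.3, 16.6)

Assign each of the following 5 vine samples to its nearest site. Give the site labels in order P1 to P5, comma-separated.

P1 → Beta (d²=20.41)
P2 → Gamma (d²=39.85)
P3 → Alpha (d²=23.72)
P4 → Kappa (d²=63.38)
P5 → Epsilon (d²=1.25)

Beta, Gamma, Alpha, Kappa, Epsilon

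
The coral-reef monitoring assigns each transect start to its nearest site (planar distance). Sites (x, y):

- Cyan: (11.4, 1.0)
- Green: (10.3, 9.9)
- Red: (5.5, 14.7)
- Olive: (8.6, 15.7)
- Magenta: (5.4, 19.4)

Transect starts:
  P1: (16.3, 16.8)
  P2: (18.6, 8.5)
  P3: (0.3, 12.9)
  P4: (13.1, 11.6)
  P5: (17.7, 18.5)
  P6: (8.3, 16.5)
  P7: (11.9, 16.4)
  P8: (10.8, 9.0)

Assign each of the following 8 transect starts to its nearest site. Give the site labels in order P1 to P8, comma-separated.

Olive, Green, Red, Green, Olive, Olive, Olive, Green

P1 → Olive (d²=60.50)
P2 → Green (d²=70.85)
P3 → Red (d²=30.28)
P4 → Green (d²=10.73)
P5 → Olive (d²=90.65)
P6 → Olive (d²=0.73)
P7 → Olive (d²=11.38)
P8 → Green (d²=1.06)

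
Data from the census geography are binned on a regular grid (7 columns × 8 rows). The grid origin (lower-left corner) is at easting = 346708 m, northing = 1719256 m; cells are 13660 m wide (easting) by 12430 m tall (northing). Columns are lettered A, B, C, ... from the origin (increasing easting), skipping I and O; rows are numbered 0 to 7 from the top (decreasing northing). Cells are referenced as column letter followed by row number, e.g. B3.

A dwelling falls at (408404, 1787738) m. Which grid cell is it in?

Column index: ⌊(408404 − 346708) / 13660⌋ = ⌊4.517⌋ = 4 → column E
Row offset from origin: ⌊(1787738 − 1719256) / 12430⌋ = ⌊5.509⌋ = 5 → row 2 (counted from top)

E2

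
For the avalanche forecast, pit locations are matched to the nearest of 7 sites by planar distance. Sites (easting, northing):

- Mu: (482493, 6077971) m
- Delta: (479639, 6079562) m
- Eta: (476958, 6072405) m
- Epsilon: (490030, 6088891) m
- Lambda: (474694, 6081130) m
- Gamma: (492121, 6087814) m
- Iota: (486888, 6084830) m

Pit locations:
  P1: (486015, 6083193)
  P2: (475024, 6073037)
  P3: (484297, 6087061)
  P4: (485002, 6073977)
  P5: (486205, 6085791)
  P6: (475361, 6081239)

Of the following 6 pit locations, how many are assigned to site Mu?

1

P1 → Iota
P2 → Eta
P3 → Iota
P4 → Mu
P5 → Iota
P6 → Lambda
1 of the 6 goes to Mu.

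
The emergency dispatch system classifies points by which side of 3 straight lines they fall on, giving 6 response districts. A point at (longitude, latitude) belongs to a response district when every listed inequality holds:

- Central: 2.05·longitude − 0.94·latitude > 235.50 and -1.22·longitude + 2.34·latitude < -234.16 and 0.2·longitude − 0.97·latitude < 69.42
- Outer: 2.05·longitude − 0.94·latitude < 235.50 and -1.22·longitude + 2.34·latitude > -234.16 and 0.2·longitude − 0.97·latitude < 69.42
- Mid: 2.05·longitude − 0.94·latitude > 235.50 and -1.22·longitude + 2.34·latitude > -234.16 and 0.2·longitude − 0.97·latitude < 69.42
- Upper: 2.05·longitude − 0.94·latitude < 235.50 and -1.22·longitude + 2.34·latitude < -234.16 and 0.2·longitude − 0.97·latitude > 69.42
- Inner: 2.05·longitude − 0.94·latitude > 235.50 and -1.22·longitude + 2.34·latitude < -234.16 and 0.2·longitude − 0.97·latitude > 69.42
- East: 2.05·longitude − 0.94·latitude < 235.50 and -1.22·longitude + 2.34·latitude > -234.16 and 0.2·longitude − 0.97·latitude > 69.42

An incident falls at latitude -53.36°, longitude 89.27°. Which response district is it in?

East

2.05·89.27 − 0.94·-53.36 = 233.162, which is < 235.50
-1.22·89.27 + 2.34·-53.36 = -233.772, which is > -234.16
0.2·89.27 − 0.97·-53.36 = 69.613, which is > 69.42
This sign pattern matches East.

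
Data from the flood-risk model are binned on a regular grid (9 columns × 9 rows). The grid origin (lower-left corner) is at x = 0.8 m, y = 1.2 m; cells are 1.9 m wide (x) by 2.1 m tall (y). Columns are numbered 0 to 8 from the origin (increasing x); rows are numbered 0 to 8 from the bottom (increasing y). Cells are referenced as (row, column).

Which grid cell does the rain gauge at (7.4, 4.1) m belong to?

Column index: ⌊(7.4 − 0.8) / 1.9⌋ = ⌊3.474⌋ = 3
Row offset from origin: ⌊(4.1 − 1.2) / 2.1⌋ = ⌊1.381⌋ = 1 → row 1

(1, 3)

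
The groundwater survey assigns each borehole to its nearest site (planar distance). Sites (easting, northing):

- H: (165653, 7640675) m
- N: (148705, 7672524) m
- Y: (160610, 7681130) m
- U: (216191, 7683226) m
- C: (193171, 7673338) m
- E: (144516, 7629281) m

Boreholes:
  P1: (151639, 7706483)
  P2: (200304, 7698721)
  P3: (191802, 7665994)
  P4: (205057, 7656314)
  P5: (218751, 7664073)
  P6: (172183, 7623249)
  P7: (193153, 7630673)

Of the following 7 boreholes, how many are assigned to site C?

P1 → Y
P2 → U
P3 → C
P4 → C
P5 → U
P6 → H
P7 → H
2 of the 7 go to C.

2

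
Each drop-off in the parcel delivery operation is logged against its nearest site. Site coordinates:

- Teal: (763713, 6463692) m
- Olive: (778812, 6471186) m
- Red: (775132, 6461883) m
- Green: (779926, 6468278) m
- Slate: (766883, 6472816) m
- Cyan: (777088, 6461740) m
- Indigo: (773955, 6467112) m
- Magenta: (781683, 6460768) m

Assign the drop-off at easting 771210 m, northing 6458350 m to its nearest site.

Red

Squared distances to each site:
Teal: 84741973.000; Olive: 222553300.000; Red: 27864173.000; Green: 174533840.000; Slate: 227988085.000; Cyan: 46042984.000; Indigo: 84307669.000; Magenta: 115530453.000.
Minimum at Red.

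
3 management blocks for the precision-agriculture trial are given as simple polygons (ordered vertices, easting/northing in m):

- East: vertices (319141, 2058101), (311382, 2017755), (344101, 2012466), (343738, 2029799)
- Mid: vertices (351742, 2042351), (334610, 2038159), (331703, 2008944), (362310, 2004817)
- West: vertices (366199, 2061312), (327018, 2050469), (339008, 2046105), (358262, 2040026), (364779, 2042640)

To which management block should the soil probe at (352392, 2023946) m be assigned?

Mid

Cast a ray rightward from (352392, 2023946). For each polygon, the edges (by vertex number in listed order) whose endpoints lie on opposite sides of northing = 2023946, where each meets that height, and whether that is right or left of the point:
East: 1–2 at easting≈312572.6 (left), 3–4 at easting≈343860.6 (left) → 0 crossings.
Mid: 2–3 at easting≈333195.8 (left), 4–1 at easting≈356924.1 (right) → 1 crossing.
West: no edge straddles that height → 0 crossings.
Only Mid has an odd count, so the point is inside Mid.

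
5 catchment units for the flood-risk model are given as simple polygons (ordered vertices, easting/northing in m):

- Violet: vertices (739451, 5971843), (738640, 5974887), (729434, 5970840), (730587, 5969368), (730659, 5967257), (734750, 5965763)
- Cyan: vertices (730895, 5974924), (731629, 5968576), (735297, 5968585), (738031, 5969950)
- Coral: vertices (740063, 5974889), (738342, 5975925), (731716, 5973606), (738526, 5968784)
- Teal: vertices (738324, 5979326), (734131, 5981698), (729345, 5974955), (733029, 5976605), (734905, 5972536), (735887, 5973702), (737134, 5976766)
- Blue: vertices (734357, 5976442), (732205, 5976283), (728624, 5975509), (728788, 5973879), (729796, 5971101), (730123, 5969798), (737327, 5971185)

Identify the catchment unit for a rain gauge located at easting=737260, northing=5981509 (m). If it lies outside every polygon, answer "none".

Cast a ray rightward from (737260, 5981509). For each polygon, the edges (by vertex number in listed order) whose endpoints lie on opposite sides of northing = 5981509, where each meets that height, and whether that is right or left of the point:
Violet: no edge straddles that height → 0 crossings.
Cyan: no edge straddles that height → 0 crossings.
Coral: no edge straddles that height → 0 crossings.
Teal: 1–2 at easting≈734465.1 (left), 2–3 at easting≈733996.9 (left) → 0 crossings.
Blue: no edge straddles that height → 0 crossings.
All counts are even, so the point lies outside every listed polygon.

none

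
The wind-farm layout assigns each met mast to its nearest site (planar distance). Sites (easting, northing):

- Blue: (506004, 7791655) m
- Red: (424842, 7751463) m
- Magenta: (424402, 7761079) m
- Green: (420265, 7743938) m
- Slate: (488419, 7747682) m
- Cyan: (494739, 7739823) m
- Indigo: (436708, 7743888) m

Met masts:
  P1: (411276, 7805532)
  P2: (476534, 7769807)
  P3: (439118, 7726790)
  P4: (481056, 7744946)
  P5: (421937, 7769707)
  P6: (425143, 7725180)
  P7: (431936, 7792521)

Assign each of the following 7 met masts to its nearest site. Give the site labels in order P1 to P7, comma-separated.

Magenta, Slate, Indigo, Slate, Magenta, Green, Magenta

P1 → Magenta (d²=2148361085.00)
P2 → Slate (d²=630768850.00)
P3 → Indigo (d²=298149704.00)
P4 → Slate (d²=61699465.00)
P5 → Magenta (d²=80518609.00)
P6 → Green (d²=375657448.00)
P7 → Magenta (d²=1045360520.00)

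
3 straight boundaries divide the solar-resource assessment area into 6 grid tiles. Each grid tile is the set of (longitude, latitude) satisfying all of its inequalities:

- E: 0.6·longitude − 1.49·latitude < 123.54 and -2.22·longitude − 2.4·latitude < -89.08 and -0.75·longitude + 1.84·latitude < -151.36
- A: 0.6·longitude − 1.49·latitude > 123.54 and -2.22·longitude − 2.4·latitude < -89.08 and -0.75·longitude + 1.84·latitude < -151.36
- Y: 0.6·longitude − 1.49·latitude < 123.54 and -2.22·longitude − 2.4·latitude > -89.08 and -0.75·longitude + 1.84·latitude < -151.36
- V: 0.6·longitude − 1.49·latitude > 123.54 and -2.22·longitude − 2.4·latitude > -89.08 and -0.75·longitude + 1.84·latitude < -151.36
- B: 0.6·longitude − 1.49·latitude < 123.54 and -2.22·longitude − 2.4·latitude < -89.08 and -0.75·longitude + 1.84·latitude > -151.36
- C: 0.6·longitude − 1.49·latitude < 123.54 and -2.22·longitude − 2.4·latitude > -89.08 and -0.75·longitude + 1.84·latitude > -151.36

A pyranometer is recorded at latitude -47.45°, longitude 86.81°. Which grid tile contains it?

Y

0.6·86.81 − 1.49·-47.45 = 122.787, which is < 123.54
-2.22·86.81 − 2.4·-47.45 = -78.838, which is > -89.08
-0.75·86.81 + 1.84·-47.45 = -152.416, which is < -151.36
This sign pattern matches Y.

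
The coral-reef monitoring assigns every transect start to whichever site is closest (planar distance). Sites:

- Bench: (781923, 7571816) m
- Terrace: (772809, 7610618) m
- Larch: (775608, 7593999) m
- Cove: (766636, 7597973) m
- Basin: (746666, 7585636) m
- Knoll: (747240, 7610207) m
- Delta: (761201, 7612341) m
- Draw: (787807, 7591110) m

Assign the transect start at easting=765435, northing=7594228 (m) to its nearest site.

Squared distances to each site:
Bench: 774151888.000; Terrace: 323007976.000; Larch: 103542370.000; Cove: 15467426.000; Basin: 426097825.000; Knoll: 586386466.000; Delta: 346007525.000; Draw: 510228308.000.
Minimum at Cove.

Cove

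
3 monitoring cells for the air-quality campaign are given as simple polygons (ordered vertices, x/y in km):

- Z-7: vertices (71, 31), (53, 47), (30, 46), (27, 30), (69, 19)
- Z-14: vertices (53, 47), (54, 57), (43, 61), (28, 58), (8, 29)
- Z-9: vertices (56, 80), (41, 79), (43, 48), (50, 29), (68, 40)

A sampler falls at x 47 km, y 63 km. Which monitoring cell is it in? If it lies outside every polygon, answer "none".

Z-9

Cast a ray rightward from (47, 63). For each polygon, the edges (by vertex number in listed order) whose endpoints lie on opposite sides of y = 63, where each meets that height, and whether that is right or left of the point:
Z-7: no edge straddles that height → 0 crossings.
Z-14: no edge straddles that height → 0 crossings.
Z-9: 2–3 at x≈42.0 (left), 5–1 at x≈61.1 (right) → 1 crossing.
Only Z-9 has an odd count, so the point is inside Z-9.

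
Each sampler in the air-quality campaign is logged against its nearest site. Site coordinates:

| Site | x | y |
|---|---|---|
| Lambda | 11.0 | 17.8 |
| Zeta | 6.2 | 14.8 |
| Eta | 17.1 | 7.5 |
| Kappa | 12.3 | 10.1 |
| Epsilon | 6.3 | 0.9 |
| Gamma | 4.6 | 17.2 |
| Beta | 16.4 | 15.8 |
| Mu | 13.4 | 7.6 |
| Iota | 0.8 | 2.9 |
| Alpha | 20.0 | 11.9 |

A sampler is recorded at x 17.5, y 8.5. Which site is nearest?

Squared distances to each site:
Lambda: 128.740; Zeta: 167.380; Eta: 1.160; Kappa: 29.600; Epsilon: 183.200; Gamma: 242.100; Beta: 54.500; Mu: 17.620; Iota: 310.250; Alpha: 17.810.
Minimum at Eta.

Eta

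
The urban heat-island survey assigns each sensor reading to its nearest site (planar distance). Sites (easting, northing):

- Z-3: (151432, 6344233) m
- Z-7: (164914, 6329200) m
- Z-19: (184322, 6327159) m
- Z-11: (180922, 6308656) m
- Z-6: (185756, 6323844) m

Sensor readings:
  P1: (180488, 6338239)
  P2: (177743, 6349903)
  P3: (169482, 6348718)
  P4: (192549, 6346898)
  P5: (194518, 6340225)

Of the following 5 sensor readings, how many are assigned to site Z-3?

1

P1 → Z-19
P2 → Z-19
P3 → Z-3
P4 → Z-19
P5 → Z-19
1 of the 5 goes to Z-3.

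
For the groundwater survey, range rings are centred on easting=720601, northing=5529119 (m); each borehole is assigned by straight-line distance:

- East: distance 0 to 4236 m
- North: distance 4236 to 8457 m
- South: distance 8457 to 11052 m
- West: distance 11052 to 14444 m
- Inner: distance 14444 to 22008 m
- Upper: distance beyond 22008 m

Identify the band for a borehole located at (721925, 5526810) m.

East

Distance = √((721925−720601)² + (5526810−5529119)²) = √(1752976.000 + 5331481.000) = 2661.664 m.
0 ≤ 2661.664 < 4236 → East.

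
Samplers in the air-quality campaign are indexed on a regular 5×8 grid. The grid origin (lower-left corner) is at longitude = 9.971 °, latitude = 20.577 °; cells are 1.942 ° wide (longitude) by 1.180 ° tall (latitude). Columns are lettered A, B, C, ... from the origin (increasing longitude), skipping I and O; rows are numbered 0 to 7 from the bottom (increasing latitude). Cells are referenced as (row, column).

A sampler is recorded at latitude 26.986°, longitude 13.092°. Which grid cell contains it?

(5, B)

Column index: ⌊(13.092 − 9.971) / 1.942⌋ = ⌊1.607⌋ = 1 → column B
Row offset from origin: ⌊(26.986 − 20.577) / 1.180⌋ = ⌊5.431⌋ = 5 → row 5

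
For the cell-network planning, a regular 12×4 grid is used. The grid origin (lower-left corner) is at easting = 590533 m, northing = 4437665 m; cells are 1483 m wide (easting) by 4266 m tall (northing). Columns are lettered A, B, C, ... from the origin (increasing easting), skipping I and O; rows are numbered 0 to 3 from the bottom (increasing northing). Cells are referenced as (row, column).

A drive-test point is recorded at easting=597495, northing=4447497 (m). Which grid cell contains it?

Column index: ⌊(597495 − 590533) / 1483⌋ = ⌊4.695⌋ = 4 → column E
Row offset from origin: ⌊(4447497 − 4437665) / 4266⌋ = ⌊2.305⌋ = 2 → row 2

(2, E)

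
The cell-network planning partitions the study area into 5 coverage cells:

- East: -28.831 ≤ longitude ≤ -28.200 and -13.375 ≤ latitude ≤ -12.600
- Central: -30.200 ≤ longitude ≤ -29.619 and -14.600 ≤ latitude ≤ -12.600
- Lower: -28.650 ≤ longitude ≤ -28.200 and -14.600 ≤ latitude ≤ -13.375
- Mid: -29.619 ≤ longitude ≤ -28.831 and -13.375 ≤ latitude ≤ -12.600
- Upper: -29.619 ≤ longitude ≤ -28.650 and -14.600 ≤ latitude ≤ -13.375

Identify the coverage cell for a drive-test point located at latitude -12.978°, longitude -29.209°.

Mid

The point has longitude = -29.209 and latitude = -12.978.
Only Mid satisfies -29.619 ≤ longitude ≤ -28.831 and -13.375 ≤ latitude ≤ -12.600.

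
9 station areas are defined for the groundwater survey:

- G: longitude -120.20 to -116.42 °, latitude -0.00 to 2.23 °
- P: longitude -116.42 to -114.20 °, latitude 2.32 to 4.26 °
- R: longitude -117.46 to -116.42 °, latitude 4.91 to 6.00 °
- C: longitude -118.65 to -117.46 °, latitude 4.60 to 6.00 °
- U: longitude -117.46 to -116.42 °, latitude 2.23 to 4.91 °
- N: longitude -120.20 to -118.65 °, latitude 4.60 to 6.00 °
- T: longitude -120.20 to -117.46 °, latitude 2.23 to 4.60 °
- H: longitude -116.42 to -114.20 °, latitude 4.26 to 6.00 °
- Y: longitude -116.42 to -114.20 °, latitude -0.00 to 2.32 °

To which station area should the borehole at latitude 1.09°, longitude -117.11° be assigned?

G

The point has longitude = -117.11 and latitude = 1.09.
Only G satisfies -120.20 ≤ longitude ≤ -116.42 and -0.00 ≤ latitude ≤ 2.23.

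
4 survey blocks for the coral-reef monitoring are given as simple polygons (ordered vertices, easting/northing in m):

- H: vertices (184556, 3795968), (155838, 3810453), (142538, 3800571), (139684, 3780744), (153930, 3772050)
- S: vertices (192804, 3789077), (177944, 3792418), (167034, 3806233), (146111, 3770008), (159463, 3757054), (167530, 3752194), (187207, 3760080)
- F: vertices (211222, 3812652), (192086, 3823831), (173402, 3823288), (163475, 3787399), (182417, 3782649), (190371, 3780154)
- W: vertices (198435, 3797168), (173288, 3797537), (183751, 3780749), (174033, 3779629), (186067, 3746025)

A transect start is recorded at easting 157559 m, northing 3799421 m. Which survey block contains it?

Cast a ray rightward from (157559, 3799421). For each polygon, the edges (by vertex number in listed order) whose endpoints lie on opposite sides of northing = 3799421, where each meets that height, and whether that is right or left of the point:
H: 1–2 at easting≈177710.1 (right), 3–4 at easting≈142372.5 (left) → 1 crossing.
S: 2–3 at easting≈172413.6 (right), 3–4 at easting≈163099.5 (right) → 2 crossings.
F: 3–4 at easting≈166800.3 (right), 6–1 at easting≈202732.9 (right) → 2 crossings.
W: no edge straddles that height → 0 crossings.
Only H has an odd count, so the point is inside H.

H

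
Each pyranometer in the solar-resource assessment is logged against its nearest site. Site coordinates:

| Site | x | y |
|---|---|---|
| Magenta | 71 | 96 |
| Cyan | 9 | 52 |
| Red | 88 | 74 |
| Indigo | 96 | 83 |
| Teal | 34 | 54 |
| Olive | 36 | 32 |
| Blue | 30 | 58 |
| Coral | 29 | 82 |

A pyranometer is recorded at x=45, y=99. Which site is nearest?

Coral

Squared distances to each site:
Magenta: 685.000; Cyan: 3505.000; Red: 2474.000; Indigo: 2857.000; Teal: 2146.000; Olive: 4570.000; Blue: 1906.000; Coral: 545.000.
Minimum at Coral.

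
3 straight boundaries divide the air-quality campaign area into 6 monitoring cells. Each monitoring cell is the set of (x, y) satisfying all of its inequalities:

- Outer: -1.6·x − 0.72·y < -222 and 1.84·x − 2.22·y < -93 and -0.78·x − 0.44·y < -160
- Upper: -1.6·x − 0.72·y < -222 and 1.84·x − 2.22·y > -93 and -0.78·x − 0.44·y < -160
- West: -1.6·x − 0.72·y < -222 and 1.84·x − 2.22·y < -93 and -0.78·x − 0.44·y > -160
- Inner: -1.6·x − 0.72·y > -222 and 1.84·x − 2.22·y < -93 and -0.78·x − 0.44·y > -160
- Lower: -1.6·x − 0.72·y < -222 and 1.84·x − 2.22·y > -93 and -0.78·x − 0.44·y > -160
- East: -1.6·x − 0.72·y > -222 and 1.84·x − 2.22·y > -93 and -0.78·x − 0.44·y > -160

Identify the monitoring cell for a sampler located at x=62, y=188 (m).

-1.6·62 − 0.72·188 = -234.560, which is < -222
1.84·62 − 2.22·188 = -303.280, which is < -93
-0.78·62 − 0.44·188 = -131.080, which is > -160
This sign pattern matches West.

West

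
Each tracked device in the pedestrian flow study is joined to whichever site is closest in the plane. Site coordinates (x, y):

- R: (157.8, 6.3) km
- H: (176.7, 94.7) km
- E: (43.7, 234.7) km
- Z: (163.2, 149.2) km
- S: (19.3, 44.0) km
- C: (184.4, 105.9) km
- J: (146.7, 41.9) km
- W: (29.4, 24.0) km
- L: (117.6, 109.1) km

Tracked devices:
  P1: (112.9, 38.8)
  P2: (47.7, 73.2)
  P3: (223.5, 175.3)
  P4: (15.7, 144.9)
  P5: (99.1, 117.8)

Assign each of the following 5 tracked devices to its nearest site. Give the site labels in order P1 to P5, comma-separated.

J, S, Z, E, L

P1 → J (d²=1152.05)
P2 → S (d²=1659.20)
P3 → Z (d²=4317.30)
P4 → E (d²=8848.04)
P5 → L (d²=417.94)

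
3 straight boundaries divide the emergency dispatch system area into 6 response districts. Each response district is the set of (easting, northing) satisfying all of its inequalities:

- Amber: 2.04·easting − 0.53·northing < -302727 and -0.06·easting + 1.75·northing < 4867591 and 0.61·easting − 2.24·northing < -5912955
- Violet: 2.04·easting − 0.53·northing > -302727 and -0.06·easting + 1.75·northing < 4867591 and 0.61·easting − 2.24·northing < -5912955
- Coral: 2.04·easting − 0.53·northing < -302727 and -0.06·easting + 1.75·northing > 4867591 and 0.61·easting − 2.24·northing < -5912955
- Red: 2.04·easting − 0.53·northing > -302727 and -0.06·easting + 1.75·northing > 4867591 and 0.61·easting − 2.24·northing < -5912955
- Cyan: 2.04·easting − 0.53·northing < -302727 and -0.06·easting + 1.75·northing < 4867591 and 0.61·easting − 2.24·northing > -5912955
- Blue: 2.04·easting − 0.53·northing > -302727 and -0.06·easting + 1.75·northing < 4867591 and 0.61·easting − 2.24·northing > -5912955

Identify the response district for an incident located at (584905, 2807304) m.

2.04·584905 − 0.53·2807304 = -294664.920, which is > -302727
-0.06·584905 + 1.75·2807304 = 4877687.700, which is > 4867591
0.61·584905 − 2.24·2807304 = -5931568.910, which is < -5912955
This sign pattern matches Red.

Red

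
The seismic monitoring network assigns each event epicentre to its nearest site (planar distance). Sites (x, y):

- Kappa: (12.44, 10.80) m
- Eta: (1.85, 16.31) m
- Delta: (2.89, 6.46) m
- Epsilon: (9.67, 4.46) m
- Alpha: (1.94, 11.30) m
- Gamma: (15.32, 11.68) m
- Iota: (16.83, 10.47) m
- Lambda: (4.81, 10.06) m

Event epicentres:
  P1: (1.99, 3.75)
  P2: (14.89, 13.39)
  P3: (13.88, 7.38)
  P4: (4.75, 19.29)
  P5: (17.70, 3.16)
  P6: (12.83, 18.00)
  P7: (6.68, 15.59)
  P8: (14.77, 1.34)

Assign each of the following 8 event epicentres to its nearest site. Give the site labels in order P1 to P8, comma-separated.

Delta, Gamma, Kappa, Eta, Iota, Gamma, Eta, Epsilon

P1 → Delta (d²=8.15)
P2 → Gamma (d²=3.11)
P3 → Kappa (d²=13.77)
P4 → Eta (d²=17.29)
P5 → Iota (d²=54.19)
P6 → Gamma (d²=46.14)
P7 → Eta (d²=23.85)
P8 → Epsilon (d²=35.74)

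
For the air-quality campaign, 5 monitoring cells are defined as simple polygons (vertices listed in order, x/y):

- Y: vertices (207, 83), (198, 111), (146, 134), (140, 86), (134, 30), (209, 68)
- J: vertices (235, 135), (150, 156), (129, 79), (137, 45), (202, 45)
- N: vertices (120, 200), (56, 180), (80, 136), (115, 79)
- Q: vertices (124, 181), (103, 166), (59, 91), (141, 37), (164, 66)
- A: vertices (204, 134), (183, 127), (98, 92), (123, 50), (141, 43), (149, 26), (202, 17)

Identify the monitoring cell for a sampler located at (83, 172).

N

Cast a ray rightward from (83, 172). For each polygon, the edges (by vertex number in listed order) whose endpoints lie on opposite sides of y = 172, where each meets that height, and whether that is right or left of the point:
Y: no edge straddles that height → 0 crossings.
J: no edge straddles that height → 0 crossings.
N: 2–3 at x≈60.4 (left), 4–1 at x≈118.8 (right) → 1 crossing.
Q: 1–2 at x≈111.4 (right), 5–1 at x≈127.1 (right) → 2 crossings.
A: no edge straddles that height → 0 crossings.
Only N has an odd count, so the point is inside N.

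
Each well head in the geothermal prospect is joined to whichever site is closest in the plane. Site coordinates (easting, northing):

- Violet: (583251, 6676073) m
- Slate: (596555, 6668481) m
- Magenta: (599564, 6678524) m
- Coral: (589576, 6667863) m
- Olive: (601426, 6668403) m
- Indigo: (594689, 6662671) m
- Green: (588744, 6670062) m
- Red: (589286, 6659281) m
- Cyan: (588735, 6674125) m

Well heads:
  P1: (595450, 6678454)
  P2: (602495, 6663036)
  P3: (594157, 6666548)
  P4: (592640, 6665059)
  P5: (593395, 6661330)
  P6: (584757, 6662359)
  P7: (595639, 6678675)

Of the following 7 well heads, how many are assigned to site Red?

P1 → Magenta
P2 → Olive
P3 → Slate
P4 → Indigo
P5 → Indigo
P6 → Red
P7 → Magenta
1 of the 7 goes to Red.

1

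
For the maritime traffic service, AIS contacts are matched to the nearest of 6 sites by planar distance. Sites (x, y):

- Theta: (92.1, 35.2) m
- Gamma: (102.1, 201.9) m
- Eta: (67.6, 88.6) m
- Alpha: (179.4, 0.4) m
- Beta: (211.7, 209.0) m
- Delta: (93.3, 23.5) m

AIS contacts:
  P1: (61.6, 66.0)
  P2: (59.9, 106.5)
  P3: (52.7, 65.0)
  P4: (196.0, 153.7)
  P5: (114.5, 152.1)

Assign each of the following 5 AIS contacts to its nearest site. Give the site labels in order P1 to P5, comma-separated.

Eta, Eta, Eta, Beta, Gamma

P1 → Eta (d²=546.76)
P2 → Eta (d²=379.70)
P3 → Eta (d²=778.97)
P4 → Beta (d²=3304.58)
P5 → Gamma (d²=2633.80)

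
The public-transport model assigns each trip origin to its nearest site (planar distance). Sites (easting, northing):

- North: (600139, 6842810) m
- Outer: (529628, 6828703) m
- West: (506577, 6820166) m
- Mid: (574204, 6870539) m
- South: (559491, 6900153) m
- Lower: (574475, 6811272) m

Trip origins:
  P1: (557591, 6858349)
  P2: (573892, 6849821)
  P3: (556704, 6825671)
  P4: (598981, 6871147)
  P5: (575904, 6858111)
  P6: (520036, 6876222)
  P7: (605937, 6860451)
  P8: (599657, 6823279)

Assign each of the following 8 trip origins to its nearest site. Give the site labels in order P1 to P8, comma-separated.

Mid, Mid, Lower, Mid, Mid, South, North, North

P1 → Mid (d²=424587869.00)
P2 → Mid (d²=429332868.00)
P3 → Lower (d²=523139642.00)
P4 → Mid (d²=614269393.00)
P5 → Mid (d²=157345184.00)
P6 → South (d²=2129389786.00)
P7 → North (d²=344821685.00)
P8 → North (d²=381692285.00)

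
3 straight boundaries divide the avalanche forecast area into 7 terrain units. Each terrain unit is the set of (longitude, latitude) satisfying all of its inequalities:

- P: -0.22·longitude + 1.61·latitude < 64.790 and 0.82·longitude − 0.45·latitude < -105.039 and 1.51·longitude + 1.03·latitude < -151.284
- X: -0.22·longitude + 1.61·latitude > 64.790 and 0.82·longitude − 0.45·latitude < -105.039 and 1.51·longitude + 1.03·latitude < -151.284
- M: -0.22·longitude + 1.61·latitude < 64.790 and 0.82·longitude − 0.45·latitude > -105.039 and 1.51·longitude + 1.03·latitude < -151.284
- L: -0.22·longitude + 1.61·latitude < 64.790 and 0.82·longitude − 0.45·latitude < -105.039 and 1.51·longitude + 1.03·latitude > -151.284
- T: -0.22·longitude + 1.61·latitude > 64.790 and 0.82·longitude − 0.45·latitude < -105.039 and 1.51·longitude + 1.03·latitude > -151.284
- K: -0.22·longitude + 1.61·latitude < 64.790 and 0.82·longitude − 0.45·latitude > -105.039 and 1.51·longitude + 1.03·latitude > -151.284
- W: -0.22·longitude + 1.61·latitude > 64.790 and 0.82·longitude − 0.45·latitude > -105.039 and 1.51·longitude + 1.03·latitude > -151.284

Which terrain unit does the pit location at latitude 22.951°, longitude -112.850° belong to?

K

-0.22·-112.850 + 1.61·22.951 = 61.778, which is < 64.790
0.82·-112.850 − 0.45·22.951 = -102.865, which is > -105.039
1.51·-112.850 + 1.03·22.951 = -146.764, which is > -151.284
This sign pattern matches K.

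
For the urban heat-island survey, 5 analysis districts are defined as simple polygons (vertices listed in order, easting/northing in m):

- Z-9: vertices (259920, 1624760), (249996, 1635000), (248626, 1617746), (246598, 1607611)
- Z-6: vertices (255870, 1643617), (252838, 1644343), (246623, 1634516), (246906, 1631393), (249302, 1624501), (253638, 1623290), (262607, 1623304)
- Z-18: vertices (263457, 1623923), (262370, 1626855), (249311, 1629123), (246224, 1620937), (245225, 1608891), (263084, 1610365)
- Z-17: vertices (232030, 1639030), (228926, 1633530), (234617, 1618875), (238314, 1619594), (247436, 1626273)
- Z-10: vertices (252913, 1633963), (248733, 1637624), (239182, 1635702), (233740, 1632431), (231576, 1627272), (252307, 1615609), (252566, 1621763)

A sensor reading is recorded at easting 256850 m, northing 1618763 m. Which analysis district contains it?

Z-18

Cast a ray rightward from (256850, 1618763). For each polygon, the edges (by vertex number in listed order) whose endpoints lie on opposite sides of northing = 1618763, where each meets that height, and whether that is right or left of the point:
Z-9: 2–3 at easting≈248706.8 (left), 4–1 at easting≈255261.3 (left) → 0 crossings.
Z-6: no edge straddles that height → 0 crossings.
Z-18: 4–5 at easting≈246043.7 (left), 6–1 at easting≈263315.0 (right) → 1 crossing.
Z-17: no edge straddles that height → 0 crossings.
Z-10: 5–6 at easting≈246700.8 (left), 6–7 at easting≈252439.7 (left) → 0 crossings.
Only Z-18 has an odd count, so the point is inside Z-18.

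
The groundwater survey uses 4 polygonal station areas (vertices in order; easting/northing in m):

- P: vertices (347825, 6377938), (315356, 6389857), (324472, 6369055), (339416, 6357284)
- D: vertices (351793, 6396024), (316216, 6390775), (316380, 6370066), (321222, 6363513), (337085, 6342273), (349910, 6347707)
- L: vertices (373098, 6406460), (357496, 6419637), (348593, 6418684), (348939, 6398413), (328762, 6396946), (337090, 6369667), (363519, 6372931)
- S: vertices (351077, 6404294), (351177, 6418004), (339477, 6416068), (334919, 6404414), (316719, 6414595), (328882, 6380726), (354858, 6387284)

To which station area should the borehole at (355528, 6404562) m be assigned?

L

Cast a ray rightward from (355528, 6404562). For each polygon, the edges (by vertex number in listed order) whose endpoints lie on opposite sides of northing = 6404562, where each meets that height, and whether that is right or left of the point:
P: no edge straddles that height → 0 crossings.
D: no edge straddles that height → 0 crossings.
L: 3–4 at easting≈348834.0 (left), 7–1 at easting≈372555.8 (right) → 1 crossing.
S: 1–2 at easting≈351079.0 (left), 3–4 at easting≈334976.9 (left), 4–5 at easting≈334654.4 (left), 5–6 at easting≈320322.0 (left) → 0 crossings.
Only L has an odd count, so the point is inside L.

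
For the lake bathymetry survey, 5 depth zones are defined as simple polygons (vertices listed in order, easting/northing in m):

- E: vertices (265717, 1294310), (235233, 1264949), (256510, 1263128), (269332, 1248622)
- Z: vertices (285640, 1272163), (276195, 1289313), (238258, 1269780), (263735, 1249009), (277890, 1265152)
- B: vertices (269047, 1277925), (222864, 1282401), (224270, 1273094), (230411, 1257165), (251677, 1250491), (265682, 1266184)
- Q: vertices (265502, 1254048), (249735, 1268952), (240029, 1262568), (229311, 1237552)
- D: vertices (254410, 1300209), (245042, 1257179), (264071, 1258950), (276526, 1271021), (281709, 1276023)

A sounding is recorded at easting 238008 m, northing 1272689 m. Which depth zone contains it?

Cast a ray rightward from (238008, 1272689). For each polygon, the edges (by vertex number in listed order) whose endpoints lie on opposite sides of northing = 1272689, where each meets that height, and whether that is right or left of the point:
E: 1–2 at easting≈243269.0 (right), 4–1 at easting≈267427.7 (right) → 2 crossings.
Z: 1–2 at easting≈285350.3 (right), 2–3 at easting≈243907.9 (right) → 2 crossings.
B: 3–4 at easting≈224426.1 (left), 6–1 at easting≈267546.3 (right) → 1 crossing.
Q: no edge straddles that height → 0 crossings.
D: 1–2 at easting≈248418.7 (right), 4–5 at easting≈278254.4 (right) → 2 crossings.
Only B has an odd count, so the point is inside B.

B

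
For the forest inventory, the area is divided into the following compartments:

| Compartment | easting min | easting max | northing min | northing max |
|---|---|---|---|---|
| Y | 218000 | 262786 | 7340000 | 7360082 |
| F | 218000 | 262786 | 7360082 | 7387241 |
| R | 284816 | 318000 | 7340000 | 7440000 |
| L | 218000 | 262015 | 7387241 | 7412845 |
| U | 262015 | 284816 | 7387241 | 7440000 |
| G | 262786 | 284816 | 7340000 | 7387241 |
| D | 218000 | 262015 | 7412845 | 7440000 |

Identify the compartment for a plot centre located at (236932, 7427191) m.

D

The point has easting = 236932 and northing = 7427191.
Only D satisfies 218000 ≤ easting ≤ 262015 and 7412845 ≤ northing ≤ 7440000.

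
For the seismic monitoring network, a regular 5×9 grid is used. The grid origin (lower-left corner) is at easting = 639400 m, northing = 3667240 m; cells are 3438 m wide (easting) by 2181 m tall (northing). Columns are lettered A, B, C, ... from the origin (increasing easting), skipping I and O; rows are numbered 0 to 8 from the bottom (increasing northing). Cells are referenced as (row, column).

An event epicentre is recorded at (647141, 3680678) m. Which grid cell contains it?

(6, C)

Column index: ⌊(647141 − 639400) / 3438⌋ = ⌊2.252⌋ = 2 → column C
Row offset from origin: ⌊(3680678 − 3667240) / 2181⌋ = ⌊6.161⌋ = 6 → row 6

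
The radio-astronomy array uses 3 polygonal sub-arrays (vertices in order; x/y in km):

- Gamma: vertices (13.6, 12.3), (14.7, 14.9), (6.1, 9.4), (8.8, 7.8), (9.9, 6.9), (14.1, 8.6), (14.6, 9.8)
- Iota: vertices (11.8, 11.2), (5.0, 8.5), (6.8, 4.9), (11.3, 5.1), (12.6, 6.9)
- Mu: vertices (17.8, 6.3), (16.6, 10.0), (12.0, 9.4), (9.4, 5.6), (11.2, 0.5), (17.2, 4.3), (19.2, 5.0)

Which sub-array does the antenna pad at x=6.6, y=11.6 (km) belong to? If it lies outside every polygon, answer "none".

none

Cast a ray rightward from (6.6, 11.6). For each polygon, the edges (by vertex number in listed order) whose endpoints lie on opposite sides of y = 11.6, where each meets that height, and whether that is right or left of the point:
Gamma: 2–3 at x≈9.54 (right), 7–1 at x≈13.88 (right) → 2 crossings.
Iota: no edge straddles that height → 0 crossings.
Mu: no edge straddles that height → 0 crossings.
All counts are even, so the point lies outside every listed polygon.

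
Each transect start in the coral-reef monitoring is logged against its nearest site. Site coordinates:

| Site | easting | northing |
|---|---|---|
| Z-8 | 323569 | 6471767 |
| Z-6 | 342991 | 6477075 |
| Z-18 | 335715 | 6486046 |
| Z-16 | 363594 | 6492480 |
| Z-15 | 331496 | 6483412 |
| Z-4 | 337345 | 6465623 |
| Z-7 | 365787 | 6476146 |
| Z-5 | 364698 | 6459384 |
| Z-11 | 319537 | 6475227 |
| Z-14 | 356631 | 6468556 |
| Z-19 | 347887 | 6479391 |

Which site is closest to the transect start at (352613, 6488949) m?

Squared distances to each site:
Z-8: 1138775060.000; Z-6: 233574760.000; Z-18: 293969813.000; Z-16: 133050322.000; Z-15: 476586058.000; Z-4: 777214100.000; Z-7: 337471085.000; Z-5: 1020136450.000; Z-11: 1282315060.000; Z-14: 432018773.000; Z-19: 113690440.000.
Minimum at Z-19.

Z-19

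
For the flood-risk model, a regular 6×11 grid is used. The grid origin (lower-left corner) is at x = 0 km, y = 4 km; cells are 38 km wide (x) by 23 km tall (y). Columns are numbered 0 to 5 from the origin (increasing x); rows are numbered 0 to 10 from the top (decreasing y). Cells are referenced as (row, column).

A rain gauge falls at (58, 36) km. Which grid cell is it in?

(9, 1)

Column index: ⌊(58 − 0) / 38⌋ = ⌊1.526⌋ = 1
Row offset from origin: ⌊(36 − 4) / 23⌋ = ⌊1.391⌋ = 1 → row 9 (counted from top)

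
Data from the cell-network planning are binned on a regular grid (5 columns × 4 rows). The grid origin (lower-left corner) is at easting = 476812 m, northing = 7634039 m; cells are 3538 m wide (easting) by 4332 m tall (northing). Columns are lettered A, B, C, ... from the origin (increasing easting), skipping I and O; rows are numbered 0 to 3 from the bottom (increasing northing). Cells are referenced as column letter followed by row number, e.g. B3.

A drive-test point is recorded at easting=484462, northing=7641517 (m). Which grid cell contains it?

Column index: ⌊(484462 − 476812) / 3538⌋ = ⌊2.162⌋ = 2 → column C
Row offset from origin: ⌊(7641517 − 7634039) / 4332⌋ = ⌊1.726⌋ = 1 → row 1

C1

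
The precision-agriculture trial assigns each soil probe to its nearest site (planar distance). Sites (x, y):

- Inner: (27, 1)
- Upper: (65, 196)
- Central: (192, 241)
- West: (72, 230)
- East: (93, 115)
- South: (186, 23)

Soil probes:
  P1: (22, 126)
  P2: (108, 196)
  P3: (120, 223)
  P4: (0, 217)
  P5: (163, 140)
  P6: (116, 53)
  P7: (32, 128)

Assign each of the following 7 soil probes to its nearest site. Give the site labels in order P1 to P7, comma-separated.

East, Upper, West, Upper, East, East, East

P1 → East (d²=5162.00)
P2 → Upper (d²=1849.00)
P3 → West (d²=2353.00)
P4 → Upper (d²=4666.00)
P5 → East (d²=5525.00)
P6 → East (d²=4373.00)
P7 → East (d²=3890.00)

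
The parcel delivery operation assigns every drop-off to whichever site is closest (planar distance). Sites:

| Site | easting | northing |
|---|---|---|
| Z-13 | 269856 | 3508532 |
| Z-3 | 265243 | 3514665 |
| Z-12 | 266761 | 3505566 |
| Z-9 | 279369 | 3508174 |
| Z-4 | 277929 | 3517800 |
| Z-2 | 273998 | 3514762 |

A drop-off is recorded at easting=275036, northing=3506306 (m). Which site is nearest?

Squared distances to each site:
Z-13: 31787476.000; Z-3: 165775730.000; Z-12: 69023225.000; Z-9: 22264313.000; Z-4: 140481485.000; Z-2: 72581380.000.
Minimum at Z-9.

Z-9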